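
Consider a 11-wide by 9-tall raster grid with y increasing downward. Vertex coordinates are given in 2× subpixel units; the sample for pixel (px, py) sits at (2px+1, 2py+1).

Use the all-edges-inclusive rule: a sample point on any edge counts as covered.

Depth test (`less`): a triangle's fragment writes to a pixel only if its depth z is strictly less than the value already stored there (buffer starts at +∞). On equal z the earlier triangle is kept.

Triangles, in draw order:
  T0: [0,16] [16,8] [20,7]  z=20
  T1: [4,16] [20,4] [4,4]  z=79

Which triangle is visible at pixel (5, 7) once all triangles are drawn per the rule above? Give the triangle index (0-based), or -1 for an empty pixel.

T0:
  2·area = 16
  edge (0, 16)→(16, 8): d=(16,-8) inclusive
  edge (16, 8)→(20, 7): d=(4,-1) inclusive
  edge (20, 7)→(0, 16): d=(-20,9) inclusive
    (7,4)@(15, 9): e=[8,3,5] → #
    (8,4)@(17, 9): e=[24,5,-13] → ·
    (5,5)@(11, 11): e=[8,7,1] → #
    (6,5)@(13, 11): e=[24,9,-17] → ·
    (7,5)@(15, 11): e=[40,11,-35] → ·
    (5,6)@(11, 13): e=[40,15,-39] → ·
  covered (2 px):
    · · · · · · · · · · ·
    · · · · · · · · · · ·
    · · · · · · · · · · ·
    · · · · · · · · · · ·
    · · · · · · · # · · ·
    · · · · · # · · · · ·
    · · · · · · · · · · ·
    · · · · · · · · · · ·
    · · · · · · · · · · ·
T1:
  2·area = 192  (B↔C swapped to make it positive)
  edge (4, 16)→(4, 4): d=(0,-12) inclusive
  edge (4, 4)→(20, 4): d=(16,0) inclusive
  edge (20, 4)→(4, 16): d=(-16,12) inclusive
    (2,2)@(5, 5): e=[12,16,164] → #
    (3,2)@(7, 5): e=[36,16,140] → #
    (4,2)@(9, 5): e=[60,16,116] → #
    (5,2)@(11, 5): e=[84,16,92] → #
    (6,2)@(13, 5): e=[108,16,68] → #
    (7,2)@(15, 5): e=[132,16,44] → #
    (8,2)@(17, 5): e=[156,16,20] → #
    (9,2)@(19, 5): e=[180,16,-4] → ·
    (2,3)@(5, 7): e=[12,48,132] → #
    (8,3)@(17, 7): e=[156,48,-12] → ·
    (2,4)@(5, 9): e=[12,80,100] → #
    (7,4)@(15, 9): e=[132,80,-20] → ·
  covered (24 px):
    · · · · · · · · · · ·
    · · · · · · · · · · ·
    · · # # # # # # # · ·
    · · # # # # # # · · ·
    · · # # # # # · · · ·
    · · # # # · · · · · ·
    · · # # · · · · · · ·
    · · # · · · · · · · ·
    · · · · · · · · · · ·

Z-buffer (winner per pixel, '.' = empty):
  . . . . . . . . . . .
  . . . . . . . . . . .
  . . 1 1 1 1 1 1 1 . .
  . . 1 1 1 1 1 1 . . .
  . . 1 1 1 1 1 0 . . .
  . . 1 1 1 0 . . . . .
  . . 1 1 . . . . . . .
  . . 1 . . . . . . . .
  . . . . . . . . . . .

Final: -1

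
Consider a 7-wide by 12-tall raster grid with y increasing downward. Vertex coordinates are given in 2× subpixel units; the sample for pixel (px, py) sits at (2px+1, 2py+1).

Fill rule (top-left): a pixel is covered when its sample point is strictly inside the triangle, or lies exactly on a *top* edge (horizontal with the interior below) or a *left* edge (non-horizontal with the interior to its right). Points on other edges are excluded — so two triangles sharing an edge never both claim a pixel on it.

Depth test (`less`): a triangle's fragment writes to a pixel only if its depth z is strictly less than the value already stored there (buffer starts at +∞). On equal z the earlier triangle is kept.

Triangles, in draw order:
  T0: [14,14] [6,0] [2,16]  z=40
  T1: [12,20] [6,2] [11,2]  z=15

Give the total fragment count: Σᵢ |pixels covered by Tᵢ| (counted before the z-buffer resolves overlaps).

T0:
  2·area = 184  (B↔C swapped to make it positive)
  edge (14, 14)→(2, 16): d=(-12,2) right/bottom  bias=-1
  edge (2, 16)→(6, 0): d=(4,-16) top-left  bias=+0
  edge (6, 0)→(14, 14): d=(8,14) right/bottom  bias=-1
    (3,1)@(7, 3): e=[146,28,10] → X
    (4,1)@(9, 3): e=[142,60,-18] → .
    (2,2)@(5, 5): e=[126,4,54] → X
    (4,2)@(9, 5): e=[118,68,-2] → .
    (2,3)@(5, 7): e=[102,12,70] → X
    (4,3)@(9, 7): e=[94,76,14] → X
    (5,3)@(11, 7): e=[90,108,-14] → .
    (2,4)@(5, 9): e=[78,20,86] → X
    (5,4)@(11, 9): e=[66,116,2] → X
    (6,4)@(13, 9): e=[62,148,-26] → .
    (2,5)@(5, 11): e=[54,28,102] → X
    (6,5)@(13, 11): e=[38,156,-10] → .
  covered (23 px):
    . . . . . . .
    . . . X . . .
    . . X X . . .
    . . X X X . .
    . . X X X X .
    . . X X X X .
    . X X X X X X
    . X X X . . .
    . . . . . . .
    . . . . . . .
    . . . . . . .
    . . . . . . .
T1:
  2·area = 90
  edge (12, 20)→(6, 2): d=(-6,-18) top-left  bias=+0
  edge (6, 2)→(11, 2): d=(5,0) top-left  bias=+0
  edge (11, 2)→(12, 20): d=(1,18) right/bottom  bias=-1
    (3,1)@(7, 3): e=[12,5,73] → X
    (4,1)@(9, 3): e=[48,5,37] → X
    (5,1)@(11, 3): e=[84,5,1] → X
    (6,1)@(13, 3): e=[120,5,-35] → .
    (3,2)@(7, 5): e=[0,15,75] → X  [on edge]
    (6,2)@(13, 5): e=[108,15,-33] → .
    (3,3)@(7, 7): e=[-12,25,77] → .
    (4,3)@(9, 7): e=[24,25,41] → X
    (6,3)@(13, 7): e=[96,25,-31] → .
    (4,4)@(9, 9): e=[12,35,43] → X
    (6,4)@(13, 9): e=[84,35,-29] → .
    (4,5)@(9, 11): e=[0,45,45] → X  [on edge]
    (5,8)@(11, 17): e=[0,75,15] → X  [on edge]
    (6,11)@(13, 23): e=[0,105,-15] → .  [on edge]
  covered (15 px):
    . . . . . . .
    . . . X X X .
    . . . X X X .
    . . . . X X .
    . . . . X X .
    . . . . X X .
    . . . . . X .
    . . . . . X .
    . . . . . X .
    . . . . . . .
    . . . . . . .
    . . . . . . .

Final: 38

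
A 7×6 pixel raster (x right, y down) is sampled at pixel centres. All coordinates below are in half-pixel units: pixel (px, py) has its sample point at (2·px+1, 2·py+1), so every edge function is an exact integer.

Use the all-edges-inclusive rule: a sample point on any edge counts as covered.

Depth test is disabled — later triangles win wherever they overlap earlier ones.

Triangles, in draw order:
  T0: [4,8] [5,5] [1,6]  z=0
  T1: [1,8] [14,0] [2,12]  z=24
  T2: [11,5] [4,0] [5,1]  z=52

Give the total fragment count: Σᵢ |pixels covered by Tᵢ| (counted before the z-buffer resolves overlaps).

T0:
  2·area = 11  (B↔C swapped to make it positive)
  edge (4, 8)→(1, 6): d=(-3,-2) inclusive
  edge (1, 6)→(5, 5): d=(4,-1) inclusive
  edge (5, 5)→(4, 8): d=(-1,3) inclusive
    (6,1)@(13, 3): e=[33,0,-22] → ·  [on edge]
    (2,2)@(5, 5): e=[11,0,0] → #  [on edge]
    (3,2)@(7, 5): e=[15,2,-6] → ·
    (1,3)@(3, 7): e=[1,6,4] → #
    (2,3)@(5, 7): e=[5,8,-2] → ·
    (1,4)@(3, 9): e=[-5,14,2] → ·
    (1,5)@(3, 11): e=[-11,22,0] → ·  [on edge]
  covered (2 px):
    · · · · · · ·
    · · · · · · ·
    · · # · · · ·
    · # · · · · ·
    · · · · · · ·
    · · · · · · ·
T1:
  2·area = 60
  edge (1, 8)→(14, 0): d=(13,-8) inclusive
  edge (14, 0)→(2, 12): d=(-12,12) inclusive
  edge (2, 12)→(1, 8): d=(-1,-4) inclusive
    (6,0)@(13, 1): e=[5,0,55] → #  [on edge]
    (5,1)@(11, 3): e=[15,0,45] → #  [on edge]
    (6,1)@(13, 3): e=[31,-24,53] → ·
    (3,2)@(7, 5): e=[9,24,27] → #
    (4,2)@(9, 5): e=[25,0,35] → #  [on edge]
    (5,2)@(11, 5): e=[41,-24,43] → ·
    (1,3)@(3, 7): e=[3,48,9] → #
    (2,3)@(5, 7): e=[19,24,17] → #
    (3,3)@(7, 7): e=[35,0,25] → #  [on edge]
    (4,3)@(9, 7): e=[51,-24,33] → ·
    (1,4)@(3, 9): e=[29,24,7] → #
    (2,4)@(5, 9): e=[45,0,15] → #  [on edge]
    (1,5)@(3, 11): e=[55,0,5] → #  [on edge]
  covered (10 px):
    · · · · · · #
    · · · · · # ·
    · · · # # · ·
    · # # # · · ·
    · # # · · · ·
    · # · · · · ·
T2:
  2·area = 2  (B↔C swapped to make it positive)
  edge (11, 5)→(5, 1): d=(-6,-4) inclusive
  edge (5, 1)→(4, 0): d=(-1,-1) inclusive
  edge (4, 0)→(11, 5): d=(7,5) inclusive
    (2,0)@(5, 1): e=[0,0,2] → #  [on edge]
    (3,0)@(7, 1): e=[8,2,-8] → ·
    (2,1)@(5, 3): e=[-12,-2,16] → ·
    (3,1)@(7, 3): e=[-4,0,6] → ·  [on edge]
    (4,2)@(9, 5): e=[-8,0,10] → ·  [on edge]
    (5,2)@(11, 5): e=[0,2,0] → #  [on edge]
    (6,2)@(13, 5): e=[8,4,-10] → ·
    (5,3)@(11, 7): e=[-12,0,14] → ·  [on edge]
    (6,4)@(13, 9): e=[-16,0,18] → ·  [on edge]
  covered (2 px):
    · · # · · · ·
    · · · · · · ·
    · · · · · # ·
    · · · · · · ·
    · · · · · · ·
    · · · · · · ·

Final: 14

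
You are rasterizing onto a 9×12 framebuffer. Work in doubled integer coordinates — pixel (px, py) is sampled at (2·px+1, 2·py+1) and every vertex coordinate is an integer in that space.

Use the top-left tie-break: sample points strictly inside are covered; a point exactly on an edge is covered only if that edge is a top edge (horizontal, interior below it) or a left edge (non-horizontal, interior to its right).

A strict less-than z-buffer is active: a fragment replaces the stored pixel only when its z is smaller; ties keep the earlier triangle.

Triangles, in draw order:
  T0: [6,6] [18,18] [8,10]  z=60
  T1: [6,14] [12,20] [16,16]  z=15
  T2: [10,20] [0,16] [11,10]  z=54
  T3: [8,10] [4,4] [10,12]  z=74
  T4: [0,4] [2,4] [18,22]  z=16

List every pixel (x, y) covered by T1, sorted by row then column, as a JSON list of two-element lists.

T0:
  2·area = 24
  edge (6, 6)→(18, 18): d=(12,12) right/bottom  bias=-1
  edge (18, 18)→(8, 10): d=(-10,-8) top-left  bias=+0
  edge (8, 10)→(6, 6): d=(-2,-4) top-left  bias=+0
    (0,0)@(1, 1): e=[0,34,-10] → ·  [on edge]
    (1,1)@(3, 3): e=[0,30,-6] → ·  [on edge]
    (2,2)@(5, 5): e=[0,26,-2] → ·  [on edge]
    (3,3)@(7, 7): e=[0,22,2] → ·  [on edge]
    (4,4)@(9, 9): e=[0,18,6] → ·  [on edge]
    (5,5)@(11, 11): e=[0,14,10] → ·  [on edge]
    (6,6)@(13, 13): e=[0,10,14] → ·  [on edge]
    (7,7)@(15, 15): e=[0,6,18] → ·  [on edge]
    (8,8)@(17, 17): e=[0,2,22] → ·  [on edge]
  covered (0 px):
    · · · · · · · · ·
    · · · · · · · · ·
    · · · · · · · · ·
    · · · · · · · · ·
    · · · · · · · · ·
    · · · · · · · · ·
    · · · · · · · · ·
    · · · · · · · · ·
    · · · · · · · · ·
    · · · · · · · · ·
    · · · · · · · · ·
    · · · · · · · · ·
T1:
  2·area = 48  (B↔C swapped to make it positive)
  edge (6, 14)→(16, 16): d=(10,2) right/bottom  bias=-1
  edge (16, 16)→(12, 20): d=(-4,4) right/bottom  bias=-1
  edge (12, 20)→(6, 14): d=(-6,-6) top-left  bias=+0
    (0,4)@(1, 9): e=[-40,88,0] → ·  [on edge]
    (1,5)@(3, 11): e=[-24,72,0] → ·  [on edge]
    (0,6)@(1, 13): e=[0,72,-24] → ·  [on edge]
    (2,6)@(5, 13): e=[-8,56,0] → ·  [on edge]
    (3,7)@(7, 15): e=[8,40,0] → █  [on edge]
    (4,7)@(9, 15): e=[4,32,12] → █
    (5,7)@(11, 15): e=[0,24,24] → ·  [on edge]
    (8,7)@(17, 15): e=[-12,0,60] → ·  [on edge]
    (3,8)@(7, 17): e=[28,32,-12] → ·
    (4,8)@(9, 17): e=[24,24,0] → █  [on edge]
    (5,8)@(11, 17): e=[20,16,12] → █
    (6,8)@(13, 17): e=[16,8,24] → █
    (7,8)@(15, 17): e=[12,0,36] → ·  [on edge]
    (5,9)@(11, 19): e=[40,8,0] → █  [on edge]
    (6,9)@(13, 19): e=[36,0,12] → ·  [on edge]
    (5,10)@(11, 21): e=[60,0,-12] → ·  [on edge]
    (6,10)@(13, 21): e=[56,-8,0] → ·  [on edge]
    (4,11)@(9, 23): e=[84,0,-36] → ·  [on edge]
    (7,11)@(15, 23): e=[72,-24,0] → ·  [on edge]
  covered (6 px):
    · · · · · · · · ·
    · · · · · · · · ·
    · · · · · · · · ·
    · · · · · · · · ·
    · · · · · · · · ·
    · · · · · · · · ·
    · · · · · · · · ·
    · · · █ █ · · · ·
    · · · · █ █ █ · ·
    · · · · · █ · · ·
    · · · · · · · · ·
    · · · · · · · · ·
T2:
  2·area = 104
  edge (10, 20)→(0, 16): d=(-10,-4) top-left  bias=+0
  edge (0, 16)→(11, 10): d=(11,-6) top-left  bias=+0
  edge (11, 10)→(10, 20): d=(-1,10) right/bottom  bias=-1
    (3,6)@(7, 13): e=[58,9,37] → █
    (4,6)@(9, 13): e=[66,21,17] → █
    (5,6)@(11, 13): e=[74,33,-3] → ·
    (1,7)@(3, 15): e=[22,7,75] → █
    (2,7)@(5, 15): e=[30,19,55] → █
    (5,7)@(11, 15): e=[54,55,-5] → ·
    (1,8)@(3, 17): e=[2,29,73] → █
    (5,8)@(11, 17): e=[34,77,-7] → ·
    (1,9)@(3, 19): e=[-18,51,71] → ·
    (2,9)@(5, 19): e=[-10,63,51] → ·
    (3,9)@(7, 19): e=[-2,75,31] → ·
    (4,9)@(9, 19): e=[6,87,11] → █
  covered (11 px):
    · · · · · · · · ·
    · · · · · · · · ·
    · · · · · · · · ·
    · · · · · · · · ·
    · · · · · · · · ·
    · · · · · · · · ·
    · · · █ █ · · · ·
    · █ █ █ █ · · · ·
    · █ █ █ █ · · · ·
    · · · · █ · · · ·
    · · · · · · · · ·
    · · · · · · · · ·
T3:
  2·area = 4
  edge (8, 10)→(4, 4): d=(-4,-6) top-left  bias=+0
  edge (4, 4)→(10, 12): d=(6,8) right/bottom  bias=-1
  edge (10, 12)→(8, 10): d=(-2,-2) top-left  bias=+0
    (0,1)@(1, 3): e=[-14,18,0] → ·  [on edge]
    (1,2)@(3, 5): e=[-10,14,0] → ·  [on edge]
    (2,3)@(5, 7): e=[-6,10,0] → ·  [on edge]
    (3,4)@(7, 9): e=[-2,6,0] → ·  [on edge]
    (4,5)@(9, 11): e=[2,2,0] → █  [on edge]
    (5,5)@(11, 11): e=[14,-14,4] → ·
    (4,6)@(9, 13): e=[-6,14,-4] → ·
    (5,6)@(11, 13): e=[6,-2,0] → ·  [on edge]
    (6,7)@(13, 15): e=[10,-6,0] → ·  [on edge]
    (7,8)@(15, 17): e=[14,-10,0] → ·  [on edge]
    (8,9)@(17, 19): e=[18,-14,0] → ·  [on edge]
  covered (1 px):
    · · · · · · · · ·
    · · · · · · · · ·
    · · · · · · · · ·
    · · · · · · · · ·
    · · · · · · · · ·
    · · · · █ · · · ·
    · · · · · · · · ·
    · · · · · · · · ·
    · · · · · · · · ·
    · · · · · · · · ·
    · · · · · · · · ·
    · · · · · · · · ·
T4:
  2·area = 36
  edge (0, 4)→(2, 4): d=(2,0) top-left  bias=+0
  edge (2, 4)→(18, 22): d=(16,18) right/bottom  bias=-1
  edge (18, 22)→(0, 4): d=(-18,-18) top-left  bias=+0
    (0,2)@(1, 5): e=[2,34,0] → █  [on edge]
    (1,2)@(3, 5): e=[2,-2,36] → ·
    (0,3)@(1, 7): e=[6,66,-36] → ·
    (1,3)@(3, 7): e=[6,30,0] → █  [on edge]
    (2,3)@(5, 7): e=[6,-6,36] → ·
    (1,4)@(3, 9): e=[10,62,-36] → ·
    (2,4)@(5, 9): e=[10,26,0] → █  [on edge]
    (3,4)@(7, 9): e=[10,-10,36] → ·
    (2,5)@(5, 11): e=[14,58,-36] → ·
    (3,5)@(7, 11): e=[14,22,0] → █  [on edge]
    (4,5)@(9, 11): e=[14,-14,36] → ·
    (3,6)@(7, 13): e=[18,54,-36] → ·
    (4,6)@(9, 13): e=[18,18,0] → █  [on edge]
    (5,7)@(11, 15): e=[22,14,0] → █  [on edge]
    (6,8)@(13, 17): e=[26,10,0] → █  [on edge]
    (7,9)@(15, 19): e=[30,6,0] → █  [on edge]
    (8,10)@(17, 21): e=[34,2,0] → █  [on edge]
  covered (9 px):
    · · · · · · · · ·
    · · · · · · · · ·
    █ · · · · · · · ·
    · █ · · · · · · ·
    · · █ · · · · · ·
    · · · █ · · · · ·
    · · · · █ · · · ·
    · · · · · █ · · ·
    · · · · · · █ · ·
    · · · · · · · █ ·
    · · · · · · · · █
    · · · · · · · · ·

Answer: [[3,7],[4,7],[4,8],[5,8],[6,8],[5,9]]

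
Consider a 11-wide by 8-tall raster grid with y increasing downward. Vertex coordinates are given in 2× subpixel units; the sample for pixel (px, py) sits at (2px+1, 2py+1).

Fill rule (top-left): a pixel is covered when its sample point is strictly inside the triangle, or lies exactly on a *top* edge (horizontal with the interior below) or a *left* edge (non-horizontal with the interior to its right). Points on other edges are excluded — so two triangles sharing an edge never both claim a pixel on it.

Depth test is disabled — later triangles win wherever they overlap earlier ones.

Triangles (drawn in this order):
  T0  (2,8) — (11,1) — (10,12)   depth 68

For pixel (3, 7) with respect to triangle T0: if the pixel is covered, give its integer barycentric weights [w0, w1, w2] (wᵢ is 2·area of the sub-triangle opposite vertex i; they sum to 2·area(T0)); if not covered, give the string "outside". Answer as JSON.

T0:
  2·area = 92
  edge (2, 8)→(11, 1): d=(9,-7) top-left  bias=+0
  edge (11, 1)→(10, 12): d=(-1,11) right/bottom  bias=-1
  edge (10, 12)→(2, 8): d=(-8,-4) top-left  bias=+0
    (5,0)@(11, 1): e=[0,0,92] → ·  [on edge]
    (4,1)@(9, 3): e=[4,20,68] → █
    (5,1)@(11, 3): e=[18,-2,76] → ·
    (3,2)@(7, 5): e=[8,40,44] → █
    (5,2)@(11, 5): e=[36,-4,60] → ·
    (2,3)@(5, 7): e=[12,60,20] → █
    (5,3)@(11, 7): e=[54,-6,44] → ·
    (2,4)@(5, 9): e=[30,58,4] → █
    (5,4)@(11, 9): e=[72,-8,28] → ·
    (2,5)@(5, 11): e=[48,56,-12] → ·
    (3,5)@(7, 11): e=[62,34,-4] → ·
    (4,5)@(9, 11): e=[76,12,4] → █
  covered (10 px):
    · · · · · · · · · · ·
    · · · · █ · · · · · ·
    · · · █ █ · · · · · ·
    · · █ █ █ · · · · · ·
    · · █ █ █ · · · · · ·
    · · · · █ · · · · · ·
    · · · · · · · · · · ·
    · · · · · · · · · · ·

Final: "outside"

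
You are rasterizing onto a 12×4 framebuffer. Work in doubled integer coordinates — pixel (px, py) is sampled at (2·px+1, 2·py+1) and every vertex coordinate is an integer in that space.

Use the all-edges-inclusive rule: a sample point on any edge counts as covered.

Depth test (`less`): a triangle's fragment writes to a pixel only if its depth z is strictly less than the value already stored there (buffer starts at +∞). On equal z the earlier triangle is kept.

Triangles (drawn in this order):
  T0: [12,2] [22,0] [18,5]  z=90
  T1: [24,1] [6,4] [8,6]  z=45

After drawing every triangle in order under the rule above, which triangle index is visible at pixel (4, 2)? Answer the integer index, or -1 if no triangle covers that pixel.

T0:
  2·area = 42
  edge (12, 2)→(22, 0): d=(10,-2) inclusive
  edge (22, 0)→(18, 5): d=(-4,5) inclusive
  edge (18, 5)→(12, 2): d=(-6,-3) inclusive
    (8,0)@(17, 1): e=[0,21,21] → █  [on edge]
    (9,0)@(19, 1): e=[4,11,27] → █
    (10,0)@(21, 1): e=[8,1,33] → █
    (11,0)@(23, 1): e=[12,-9,39] → ·
    (3,1)@(7, 3): e=[0,63,-21] → ·  [on edge]
    (7,1)@(15, 3): e=[16,23,3] → █
    (10,1)@(21, 3): e=[28,-7,21] → ·
    (7,2)@(15, 5): e=[36,15,-9] → ·
    (8,2)@(17, 5): e=[40,5,-3] → ·
    (9,2)@(19, 5): e=[44,-5,3] → ·
  covered (6 px):
    · · · · · · · · █ █ █ ·
    · · · · · · · █ █ █ · ·
    · · · · · · · · · · · ·
    · · · · · · · · · · · ·
T1:
  2·area = 42  (B↔C swapped to make it positive)
  edge (24, 1)→(8, 6): d=(-16,5) inclusive
  edge (8, 6)→(6, 4): d=(-2,-2) inclusive
  edge (6, 4)→(24, 1): d=(18,-3) inclusive
    (1,0)@(3, 1): e=[105,0,-63] → ·  [on edge]
    (2,1)@(5, 3): e=[63,0,-21] → ·  [on edge]
    (6,1)@(13, 3): e=[23,16,3] → █
    (7,1)@(15, 3): e=[13,20,9] → █
    (8,1)@(17, 3): e=[3,24,15] → █
    (9,1)@(19, 3): e=[-7,28,21] → ·
    (3,2)@(7, 5): e=[21,0,21] → █  [on edge]
    (4,2)@(9, 5): e=[11,4,27] → █
    (5,2)@(11, 5): e=[1,8,33] → █
    (6,2)@(13, 5): e=[-9,12,39] → ·
    (7,2)@(15, 5): e=[-19,16,45] → ·
    (8,2)@(17, 5): e=[-29,20,51] → ·
    (4,3)@(9, 7): e=[-21,0,63] → ·  [on edge]
  covered (6 px):
    · · · · · · · · · · · ·
    · · · · · · █ █ █ · · ·
    · · · █ █ █ · · · · · ·
    · · · · · · · · · · · ·

Z-buffer (winner per pixel, '.' = empty):
  . . . . . . . . 0 0 0 .
  . . . . . . 1 1 1 0 . .
  . . . 1 1 1 . . . . . .
  . . . . . . . . . . . .

Result: 1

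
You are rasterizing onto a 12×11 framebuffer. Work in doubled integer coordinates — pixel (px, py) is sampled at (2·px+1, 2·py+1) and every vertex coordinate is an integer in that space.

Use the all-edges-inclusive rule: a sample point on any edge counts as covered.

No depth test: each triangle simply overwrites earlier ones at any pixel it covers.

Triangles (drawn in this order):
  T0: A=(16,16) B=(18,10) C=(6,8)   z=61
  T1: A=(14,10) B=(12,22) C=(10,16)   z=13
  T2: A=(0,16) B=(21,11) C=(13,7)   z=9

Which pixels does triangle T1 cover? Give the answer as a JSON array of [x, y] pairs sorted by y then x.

T0:
  2·area = 76  (B↔C swapped to make it positive)
  edge (16, 16)→(6, 8): d=(-10,-8) inclusive
  edge (6, 8)→(18, 10): d=(12,2) inclusive
  edge (18, 10)→(16, 16): d=(-2,6) inclusive
    (10,0)@(21, 1): e=[190,-114,0] → .  [on edge]
    (9,3)@(19, 7): e=[114,-38,0] → .  [on edge]
    (4,4)@(9, 9): e=[14,6,56] → X
    (5,4)@(11, 9): e=[30,2,44] → X
    (6,4)@(13, 9): e=[46,-2,32] → .
    (4,5)@(9, 11): e=[-6,30,52] → .
    (5,5)@(11, 11): e=[10,26,40] → X
    (6,5)@(13, 11): e=[26,22,28] → X
    (7,5)@(15, 11): e=[42,18,16] → X
    (8,5)@(17, 11): e=[58,14,4] → X
    (9,5)@(19, 11): e=[74,10,-8] → .
    (5,6)@(11, 13): e=[-10,50,36] → .
    (8,6)@(17, 13): e=[38,38,0] → X  [on edge]
    (7,9)@(15, 19): e=[-38,114,0] → .  [on edge]
  covered (10 px):
    . . . . . . . . . . . .
    . . . . . . . . . . . .
    . . . . . . . . . . . .
    . . . . . . . . . . . .
    . . . . X X . . . . . .
    . . . . . X X X X . . .
    . . . . . . X X X . . .
    . . . . . . . X . . . .
    . . . . . . . . . . . .
    . . . . . . . . . . . .
    . . . . . . . . . . . .
T1:
  2·area = 36
  edge (14, 10)→(12, 22): d=(-2,12) inclusive
  edge (12, 22)→(10, 16): d=(-2,-6) inclusive
  edge (10, 16)→(14, 10): d=(4,-6) inclusive
    (2,0)@(5, 1): e=[126,0,-90] → .  [on edge]
    (3,3)@(7, 7): e=[90,0,-54] → .  [on edge]
    (4,6)@(9, 13): e=[54,0,-18] → .  [on edge]
    (6,6)@(13, 13): e=[6,24,6] → X
    (7,6)@(15, 13): e=[-18,36,18] → .
    (5,7)@(11, 15): e=[26,8,2] → X
    (7,7)@(15, 15): e=[-22,32,26] → .
    (5,8)@(11, 17): e=[22,4,10] → X
    (6,8)@(13, 17): e=[-2,16,22] → .
    (5,9)@(11, 19): e=[18,0,18] → X  [on edge]
    (6,9)@(13, 19): e=[-6,12,30] → .
    (5,10)@(11, 21): e=[14,-4,26] → .
  covered (5 px):
    . . . . . . . . . . . .
    . . . . . . . . . . . .
    . . . . . . . . . . . .
    . . . . . . . . . . . .
    . . . . . . . . . . . .
    . . . . . . . . . . . .
    . . . . . . X . . . . .
    . . . . . X X . . . . .
    . . . . . X . . . . . .
    . . . . . X . . . . . .
    . . . . . . . . . . . .
T2:
  2·area = 124  (B↔C swapped to make it positive)
  edge (0, 16)→(13, 7): d=(13,-9) inclusive
  edge (13, 7)→(21, 11): d=(8,4) inclusive
  edge (21, 11)→(0, 16): d=(-21,5) inclusive
    (0,0)@(1, 1): e=[-186,0,310] → .  [on edge]
    (2,1)@(5, 3): e=[-124,0,248] → .  [on edge]
    (4,2)@(9, 5): e=[-62,0,186] → .  [on edge]
    (6,3)@(13, 7): e=[0,0,124] → X  [on edge]
    (7,3)@(15, 7): e=[18,-8,114] → .
    (5,4)@(11, 9): e=[8,24,92] → X
    (7,4)@(15, 9): e=[44,8,72] → X
    (8,4)@(17, 9): e=[62,0,62] → X  [on edge]
    (9,4)@(19, 9): e=[80,-8,52] → .
    (4,5)@(9, 11): e=[16,48,60] → X
    (9,5)@(19, 11): e=[106,8,10] → X
    (10,5)@(21, 11): e=[124,0,0] → X  [on edge]
  covered (17 px):
    . . . . . . . . . . . .
    . . . . . . . . . . . .
    . . . . . . . . . . . .
    . . . . . . X . . . . .
    . . . . . X X X X . . .
    . . . . X X X X X X X .
    . . X X X X . . . . . .
    . X . . . . . . . . . .
    . . . . . . . . . . . .
    . . . . . . . . . . . .
    . . . . . . . . . . . .

Result: [[6,6],[5,7],[6,7],[5,8],[5,9]]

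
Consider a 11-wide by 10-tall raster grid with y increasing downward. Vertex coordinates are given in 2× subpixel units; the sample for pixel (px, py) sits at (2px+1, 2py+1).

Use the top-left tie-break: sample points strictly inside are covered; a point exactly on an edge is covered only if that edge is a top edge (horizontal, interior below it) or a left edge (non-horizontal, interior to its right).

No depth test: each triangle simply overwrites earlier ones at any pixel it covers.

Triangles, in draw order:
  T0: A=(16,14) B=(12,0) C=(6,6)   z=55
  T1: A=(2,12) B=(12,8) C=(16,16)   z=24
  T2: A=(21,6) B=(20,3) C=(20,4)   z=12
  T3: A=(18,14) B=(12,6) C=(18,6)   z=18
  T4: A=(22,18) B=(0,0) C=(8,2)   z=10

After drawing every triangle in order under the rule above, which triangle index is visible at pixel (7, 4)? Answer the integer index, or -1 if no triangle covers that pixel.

T0:
  2·area = 108  (B↔C swapped to make it positive)
  edge (16, 14)→(6, 6): d=(-10,-8) top-left  bias=+0
  edge (6, 6)→(12, 0): d=(6,-6) top-left  bias=+0
  edge (12, 0)→(16, 14): d=(4,14) right/bottom  bias=-1
    (5,0)@(11, 1): e=[90,0,18] → X  [on edge]
    (6,0)@(13, 1): e=[106,12,-10] → .
    (4,1)@(9, 3): e=[54,0,54] → X  [on edge]
    (6,1)@(13, 3): e=[86,24,-2] → .
    (3,2)@(7, 5): e=[18,0,90] → X  [on edge]
    (6,2)@(13, 5): e=[66,36,6] → X
    (7,2)@(15, 5): e=[82,48,-22] → .
    (2,3)@(5, 7): e=[-18,0,126] → .  [on edge]
    (3,3)@(7, 7): e=[-2,12,98] → .
    (4,3)@(9, 7): e=[14,24,70] → X
    (7,3)@(15, 7): e=[62,60,-14] → .
    (1,4)@(3, 9): e=[-54,0,162] → .  [on edge]
    (0,5)@(1, 11): e=[-90,0,198] → .  [on edge]
  covered (15 px):
    . . . . . X . . . . .
    . . . . X X . . . . .
    . . . X X X X . . . .
    . . . . X X X . . . .
    . . . . . X X . . . .
    . . . . . . X X . . .
    . . . . . . . X . . .
    . . . . . . . . . . .
    . . . . . . . . . . .
    . . . . . . . . . . .
T1:
  2·area = 96
  edge (2, 12)→(12, 8): d=(10,-4) top-left  bias=+0
  edge (12, 8)→(16, 16): d=(4,8) right/bottom  bias=-1
  edge (16, 16)→(2, 12): d=(-14,-4) top-left  bias=+0
    (5,4)@(11, 9): e=[6,12,78] → X
    (6,4)@(13, 9): e=[14,-4,86] → .
    (2,5)@(5, 11): e=[2,68,26] → X
    (3,5)@(7, 11): e=[10,52,34] → X
    (4,5)@(9, 11): e=[18,36,42] → X
    (6,5)@(13, 11): e=[34,4,58] → X
    (7,5)@(15, 11): e=[42,-12,66] → .
    (2,6)@(5, 13): e=[22,76,-2] → .
    (3,6)@(7, 13): e=[30,60,6] → X
    (7,6)@(15, 13): e=[62,-4,38] → .
    (3,7)@(7, 15): e=[50,68,-22] → .
    (4,7)@(9, 15): e=[58,52,-14] → .
  covered (12 px):
    . . . . . . . . . . .
    . . . . . . . . . . .
    . . . . . . . . . . .
    . . . . . . . . . . .
    . . . . . X . . . . .
    . . X X X X X . . . .
    . . . X X X X . . . .
    . . . . . . X X . . .
    . . . . . . . . . . .
    . . . . . . . . . . .
T2:
  2·area = 1  (B↔C swapped to make it positive)
  edge (21, 6)→(20, 4): d=(-1,-2) top-left  bias=+0
  edge (20, 4)→(20, 3): d=(0,-1) top-left  bias=+0
  edge (20, 3)→(21, 6): d=(1,3) right/bottom  bias=-1
  covered (0 px):
    . . . . . . . . . . .
    . . . . . . . . . . .
    . . . . . . . . . . .
    . . . . . . . . . . .
    . . . . . . . . . . .
    . . . . . . . . . . .
    . . . . . . . . . . .
    . . . . . . . . . . .
    . . . . . . . . . . .
    . . . . . . . . . . .
T3:
  2·area = 48
  edge (18, 14)→(12, 6): d=(-6,-8) top-left  bias=+0
  edge (12, 6)→(18, 6): d=(6,0) top-left  bias=+0
  edge (18, 6)→(18, 14): d=(0,8) right/bottom  bias=-1
    (6,3)@(13, 7): e=[2,6,40] → X
    (7,3)@(15, 7): e=[18,6,24] → X
    (8,3)@(17, 7): e=[34,6,8] → X
    (9,3)@(19, 7): e=[50,6,-8] → .
    (6,4)@(13, 9): e=[-10,18,40] → .
    (7,4)@(15, 9): e=[6,18,24] → X
    (9,4)@(19, 9): e=[38,18,-8] → .
    (7,5)@(15, 11): e=[-6,30,24] → .
    (8,5)@(17, 11): e=[10,30,8] → X
    (9,5)@(19, 11): e=[26,30,-8] → .
    (8,6)@(17, 13): e=[-2,42,8] → .
  covered (6 px):
    . . . . . . . . . . .
    . . . . . . . . . . .
    . . . . . . . . . . .
    . . . . . . X X X . .
    . . . . . . . X X . .
    . . . . . . . . X . .
    . . . . . . . . . . .
    . . . . . . . . . . .
    . . . . . . . . . . .
    . . . . . . . . . . .
T4:
  2·area = 100
  edge (22, 18)→(0, 0): d=(-22,-18) top-left  bias=+0
  edge (0, 0)→(8, 2): d=(8,2) right/bottom  bias=-1
  edge (8, 2)→(22, 18): d=(14,16) right/bottom  bias=-1
    (1,0)@(3, 1): e=[32,2,66] → X
    (2,0)@(5, 1): e=[68,-2,34] → .
    (1,1)@(3, 3): e=[-12,18,94] → .
    (2,1)@(5, 3): e=[24,14,62] → X
    (3,1)@(7, 3): e=[60,10,30] → X
    (4,1)@(9, 3): e=[96,6,-2] → .
    (2,2)@(5, 5): e=[-20,30,90] → .
    (3,2)@(7, 5): e=[16,26,58] → X
    (4,2)@(9, 5): e=[52,22,26] → X
    (5,2)@(11, 5): e=[88,18,-6] → .
    (3,3)@(7, 7): e=[-28,42,86] → .
    (4,3)@(9, 7): e=[8,38,54] → X
    (5,4)@(11, 9): e=[0,50,50] → X  [on edge]
  covered (13 px):
    . X . . . . . . . . .
    . . X X . . . . . . .
    . . . X X . . . . . .
    . . . . X X . . . . .
    . . . . . X X . . . .
    . . . . . . . X . . .
    . . . . . . . . X . .
    . . . . . . . . . X .
    . . . . . . . . . . X
    . . . . . . . . . . .

Z-buffer (winner per pixel, '.' = empty):
  . 4 . . . 0 . . . . .
  . . 4 4 0 0 . . . . .
  . . . 4 4 0 0 . . . .
  . . . . 4 4 3 3 3 . .
  . . . . . 4 4 3 3 . .
  . . 1 1 1 1 1 4 3 . .
  . . . 1 1 1 1 0 4 . .
  . . . . . . 1 1 . 4 .
  . . . . . . . . . . 4
  . . . . . . . . . . .

Result: 3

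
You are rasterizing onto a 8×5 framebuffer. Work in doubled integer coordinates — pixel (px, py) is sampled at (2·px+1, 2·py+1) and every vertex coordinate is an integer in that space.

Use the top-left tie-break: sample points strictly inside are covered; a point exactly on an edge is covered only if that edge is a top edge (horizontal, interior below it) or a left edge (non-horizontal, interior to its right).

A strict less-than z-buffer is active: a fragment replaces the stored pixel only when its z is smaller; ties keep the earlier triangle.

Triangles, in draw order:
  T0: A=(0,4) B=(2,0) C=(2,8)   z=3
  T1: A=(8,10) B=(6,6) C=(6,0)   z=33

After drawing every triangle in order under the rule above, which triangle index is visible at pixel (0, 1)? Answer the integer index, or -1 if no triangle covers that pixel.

T0:
  2·area = 16
  edge (0, 4)→(2, 0): d=(2,-4) top-left  bias=+0
  edge (2, 0)→(2, 8): d=(0,8) right/bottom  bias=-1
  edge (2, 8)→(0, 4): d=(-2,-4) top-left  bias=+0
    (0,1)@(1, 3): e=[2,8,6] → X
    (1,1)@(3, 3): e=[10,-8,14] → .
    (0,2)@(1, 5): e=[6,8,2] → X
    (1,2)@(3, 5): e=[14,-8,10] → .
    (0,3)@(1, 7): e=[10,8,-2] → .
  covered (2 px):
    . . . . . . . .
    X . . . . . . .
    X . . . . . . .
    . . . . . . . .
    . . . . . . . .
T1:
  2·area = 12
  edge (8, 10)→(6, 6): d=(-2,-4) top-left  bias=+0
  edge (6, 6)→(6, 0): d=(0,-6) top-left  bias=+0
  edge (6, 0)→(8, 10): d=(2,10) right/bottom  bias=-1
    (3,2)@(7, 5): e=[6,6,0] → .  [on edge]
    (3,3)@(7, 7): e=[2,6,4] → X
    (4,3)@(9, 7): e=[10,18,-16] → .
    (3,4)@(7, 9): e=[-2,6,8] → .
  covered (1 px):
    . . . . . . . .
    . . . . . . . .
    . . . . . . . .
    . . . X . . . .
    . . . . . . . .

Z-buffer (winner per pixel, '.' = empty):
  . . . . . . . .
  0 . . . . . . .
  0 . . . . . . .
  . . . 1 . . . .
  . . . . . . . .

Result: 0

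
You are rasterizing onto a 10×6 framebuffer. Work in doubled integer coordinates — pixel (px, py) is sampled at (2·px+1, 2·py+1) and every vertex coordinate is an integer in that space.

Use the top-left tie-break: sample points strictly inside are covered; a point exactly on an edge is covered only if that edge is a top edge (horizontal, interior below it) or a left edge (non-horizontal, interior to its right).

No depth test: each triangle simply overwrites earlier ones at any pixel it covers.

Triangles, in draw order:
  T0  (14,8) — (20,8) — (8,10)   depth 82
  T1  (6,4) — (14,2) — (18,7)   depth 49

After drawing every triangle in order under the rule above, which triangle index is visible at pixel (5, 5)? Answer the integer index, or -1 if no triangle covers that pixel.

T0:
  2·area = 12
  edge (14, 8)→(20, 8): d=(6,0) top-left  bias=+0
  edge (20, 8)→(8, 10): d=(-12,2) right/bottom  bias=-1
  edge (8, 10)→(14, 8): d=(6,-2) top-left  bias=+0
    (8,3)@(17, 7): e=[-6,18,0] → .  [on edge]
    (5,4)@(11, 9): e=[6,6,0] → X  [on edge]
    (6,4)@(13, 9): e=[6,2,4] → X
    (7,4)@(15, 9): e=[6,-2,8] → .
    (2,5)@(5, 11): e=[18,-6,0] → .  [on edge]
    (5,5)@(11, 11): e=[18,-18,12] → .
    (6,5)@(13, 11): e=[18,-22,16] → .
  covered (2 px):
    . . . . . . . . . .
    . . . . . . . . . .
    . . . . . . . . . .
    . . . . . . . . . .
    . . . . . X X . . .
    . . . . . . . . . .
T1:
  2·area = 48
  edge (6, 4)→(14, 2): d=(8,-2) top-left  bias=+0
  edge (14, 2)→(18, 7): d=(4,5) right/bottom  bias=-1
  edge (18, 7)→(6, 4): d=(-12,-3) top-left  bias=+0
    (5,1)@(11, 3): e=[2,19,27] → X
    (6,1)@(13, 3): e=[6,9,33] → X
    (7,1)@(15, 3): e=[10,-1,39] → .
    (5,2)@(11, 5): e=[18,27,3] → X
    (7,2)@(15, 5): e=[26,7,15] → X
    (8,2)@(17, 5): e=[30,-3,21] → .
    (5,3)@(11, 7): e=[34,35,-21] → .
    (6,3)@(13, 7): e=[38,25,-15] → .
    (7,3)@(15, 7): e=[42,15,-9] → .
  covered (5 px):
    . . . . . . . . . .
    . . . . . X X . . .
    . . . . . X X X . .
    . . . . . . . . . .
    . . . . . . . . . .
    . . . . . . . . . .

Z-buffer (winner per pixel, '.' = empty):
  . . . . . . . . . .
  . . . . . 1 1 . . .
  . . . . . 1 1 1 . .
  . . . . . . . . . .
  . . . . . 0 0 . . .
  . . . . . . . . . .

Final: -1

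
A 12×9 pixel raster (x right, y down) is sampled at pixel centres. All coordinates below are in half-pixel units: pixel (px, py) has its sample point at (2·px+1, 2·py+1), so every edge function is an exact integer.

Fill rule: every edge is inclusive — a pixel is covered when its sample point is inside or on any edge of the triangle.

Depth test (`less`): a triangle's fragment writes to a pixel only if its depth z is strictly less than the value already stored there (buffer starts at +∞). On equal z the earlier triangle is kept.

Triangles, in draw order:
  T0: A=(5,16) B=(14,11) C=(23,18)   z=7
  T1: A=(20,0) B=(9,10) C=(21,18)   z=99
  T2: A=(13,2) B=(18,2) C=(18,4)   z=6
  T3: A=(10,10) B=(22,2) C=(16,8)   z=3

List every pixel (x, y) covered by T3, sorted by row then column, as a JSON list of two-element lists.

T0:
  2·area = 108
  edge (5, 16)→(14, 11): d=(9,-5) inclusive
  edge (14, 11)→(23, 18): d=(9,7) inclusive
  edge (23, 18)→(5, 16): d=(-18,-2) inclusive
    (5,6)@(11, 13): e=[3,39,66] → X
    (6,6)@(13, 13): e=[13,25,70] → X
    (7,6)@(15, 13): e=[23,11,74] → X
    (8,6)@(17, 13): e=[33,-3,78] → .
    (3,7)@(7, 15): e=[1,85,22] → X
    (4,7)@(9, 15): e=[11,71,26] → X
    (8,7)@(17, 15): e=[51,15,42] → X
    (9,7)@(19, 15): e=[61,1,46] → X
    (10,7)@(21, 15): e=[71,-13,50] → .
    (3,8)@(7, 17): e=[19,103,-14] → .
    (4,8)@(9, 17): e=[29,89,-10] → .
    (5,8)@(11, 17): e=[39,75,-6] → .
  covered (14 px):
    . . . . . . . . . . . .
    . . . . . . . . . . . .
    . . . . . . . . . . . .
    . . . . . . . . . . . .
    . . . . . . . . . . . .
    . . . . . . . . . . . .
    . . . . . X X X . . . .
    . . . X X X X X X X . .
    . . . . . . . X X X X .
T1:
  2·area = 208  (B↔C swapped to make it positive)
  edge (20, 0)→(21, 18): d=(1,18) inclusive
  edge (21, 18)→(9, 10): d=(-12,-8) inclusive
  edge (9, 10)→(20, 0): d=(11,-10) inclusive
    (9,0)@(19, 1): e=[19,188,1] → X
    (10,0)@(21, 1): e=[-17,204,21] → .
    (8,1)@(17, 3): e=[57,148,3] → X
    (10,1)@(21, 3): e=[-15,180,43] → .
    (7,2)@(15, 5): e=[95,108,5] → X
    (10,2)@(21, 5): e=[-13,156,65] → .
    (6,3)@(13, 7): e=[133,68,7] → X
    (10,3)@(21, 7): e=[-11,132,87] → .
    (5,4)@(11, 9): e=[171,28,9] → X
    (10,4)@(21, 9): e=[-9,108,109] → .
    (5,5)@(11, 11): e=[173,4,31] → X
    (10,5)@(21, 11): e=[-7,84,131] → .
  covered (25 px):
    . . . . . . . . . X . .
    . . . . . . . . X X . .
    . . . . . . . X X X . .
    . . . . . . X X X X . .
    . . . . . X X X X X . .
    . . . . . X X X X X . .
    . . . . . . . X X X . .
    . . . . . . . . X X . .
    . . . . . . . . . . . .
T2:
  2·area = 10
  edge (13, 2)→(18, 2): d=(5,0) inclusive
  edge (18, 2)→(18, 4): d=(0,2) inclusive
  edge (18, 4)→(13, 2): d=(-5,-2) inclusive
    (8,1)@(17, 3): e=[5,2,3] → X
    (9,1)@(19, 3): e=[5,-2,7] → .
    (8,2)@(17, 5): e=[15,2,-7] → .
  covered (1 px):
    . . . . . . . . . . . .
    . . . . . . . . X . . .
    . . . . . . . . . . . .
    . . . . . . . . . . . .
    . . . . . . . . . . . .
    . . . . . . . . . . . .
    . . . . . . . . . . . .
    . . . . . . . . . . . .
    . . . . . . . . . . . .
T3:
  2·area = 24
  edge (10, 10)→(22, 2): d=(12,-8) inclusive
  edge (22, 2)→(16, 8): d=(-6,6) inclusive
  edge (16, 8)→(10, 10): d=(-6,2) inclusive
    (11,0)@(23, 1): e=[-4,0,28] → .  [on edge]
    (10,1)@(21, 3): e=[4,0,20] → X  [on edge]
    (11,1)@(23, 3): e=[20,-12,16] → .
    (9,2)@(19, 5): e=[12,0,12] → X  [on edge]
    (10,2)@(21, 5): e=[28,-12,8] → .
    (7,3)@(15, 7): e=[4,12,8] → X
    (8,3)@(17, 7): e=[20,0,4] → X  [on edge]
    (9,3)@(19, 7): e=[36,-12,0] → .  [on edge]
    (6,4)@(13, 9): e=[12,12,0] → X  [on edge]
    (7,4)@(15, 9): e=[28,0,-4] → .  [on edge]
    (8,4)@(17, 9): e=[44,-12,-8] → .
    (3,5)@(7, 11): e=[-12,36,0] → .  [on edge]
    (6,5)@(13, 11): e=[36,0,-12] → .  [on edge]
    (0,6)@(1, 13): e=[-36,60,0] → .  [on edge]
    (5,6)@(11, 13): e=[44,0,-20] → .  [on edge]
    (4,7)@(9, 15): e=[52,0,-28] → .  [on edge]
    (3,8)@(7, 17): e=[60,0,-36] → .  [on edge]
  covered (5 px):
    . . . . . . . . . . . .
    . . . . . . . . . . X .
    . . . . . . . . . X . .
    . . . . . . . X X . . .
    . . . . . . X . . . . .
    . . . . . . . . . . . .
    . . . . . . . . . . . .
    . . . . . . . . . . . .
    . . . . . . . . . . . .

Result: [[10,1],[9,2],[7,3],[8,3],[6,4]]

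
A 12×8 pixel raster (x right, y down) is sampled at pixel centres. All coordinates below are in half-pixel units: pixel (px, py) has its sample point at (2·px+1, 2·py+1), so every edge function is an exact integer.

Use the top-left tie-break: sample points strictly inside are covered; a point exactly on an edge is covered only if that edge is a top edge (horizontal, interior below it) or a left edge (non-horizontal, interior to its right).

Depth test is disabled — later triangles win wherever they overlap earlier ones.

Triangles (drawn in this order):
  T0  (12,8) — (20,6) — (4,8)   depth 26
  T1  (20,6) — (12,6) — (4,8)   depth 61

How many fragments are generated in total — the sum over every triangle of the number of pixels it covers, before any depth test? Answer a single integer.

T0:
  2·area = 16  (B↔C swapped to make it positive)
  edge (12, 8)→(4, 8): d=(-8,0) right/bottom  bias=-1
  edge (4, 8)→(20, 6): d=(16,-2) top-left  bias=+0
  edge (20, 6)→(12, 8): d=(-8,2) right/bottom  bias=-1
    (6,3)@(13, 7): e=[8,2,6] → X
    (7,3)@(15, 7): e=[8,6,2] → X
    (8,3)@(17, 7): e=[8,10,-2] → .
    (6,4)@(13, 9): e=[-8,34,-10] → .
    (7,4)@(15, 9): e=[-8,38,-14] → .
  covered (2 px):
    . . . . . . . . . . . .
    . . . . . . . . . . . .
    . . . . . . . . . . . .
    . . . . . . X X . . . .
    . . . . . . . . . . . .
    . . . . . . . . . . . .
    . . . . . . . . . . . .
    . . . . . . . . . . . .
T1:
  2·area = 16  (B↔C swapped to make it positive)
  edge (20, 6)→(4, 8): d=(-16,2) right/bottom  bias=-1
  edge (4, 8)→(12, 6): d=(8,-2) top-left  bias=+0
  edge (12, 6)→(20, 6): d=(8,0) top-left  bias=+0
    (4,3)@(9, 7): e=[6,2,8] → X
    (5,3)@(11, 7): e=[2,6,8] → X
    (6,3)@(13, 7): e=[-2,10,8] → .
    (4,4)@(9, 9): e=[-26,18,24] → .
    (5,4)@(11, 9): e=[-30,22,24] → .
  covered (2 px):
    . . . . . . . . . . . .
    . . . . . . . . . . . .
    . . . . . . . . . . . .
    . . . . X X . . . . . .
    . . . . . . . . . . . .
    . . . . . . . . . . . .
    . . . . . . . . . . . .
    . . . . . . . . . . . .

Answer: 4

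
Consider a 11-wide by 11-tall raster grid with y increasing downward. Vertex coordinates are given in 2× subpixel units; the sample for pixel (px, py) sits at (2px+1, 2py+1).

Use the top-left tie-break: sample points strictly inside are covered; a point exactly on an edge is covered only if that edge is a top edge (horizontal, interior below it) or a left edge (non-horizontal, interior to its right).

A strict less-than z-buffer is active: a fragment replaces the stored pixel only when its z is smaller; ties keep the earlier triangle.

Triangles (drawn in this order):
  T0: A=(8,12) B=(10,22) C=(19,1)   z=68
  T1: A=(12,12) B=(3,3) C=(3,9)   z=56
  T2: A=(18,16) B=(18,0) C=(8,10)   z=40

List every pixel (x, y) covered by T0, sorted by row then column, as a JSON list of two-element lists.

T0:
  2·area = 132  (B↔C swapped to make it positive)
  edge (8, 12)→(19, 1): d=(11,-11) top-left  bias=+0
  edge (19, 1)→(10, 22): d=(-9,21) right/bottom  bias=-1
  edge (10, 22)→(8, 12): d=(-2,-10) top-left  bias=+0
    (9,0)@(19, 1): e=[0,0,132] → ·  [on edge]
    (8,1)@(17, 3): e=[0,24,108] → █  [on edge]
    (9,1)@(19, 3): e=[22,-18,128] → ·
    (7,2)@(15, 5): e=[0,48,84] → █  [on edge]
    (9,2)@(19, 5): e=[44,-36,124] → ·
    (3,3)@(7, 7): e=[-66,198,0] → ·  [on edge]
    (6,3)@(13, 7): e=[0,72,60] → █  [on edge]
    (8,3)@(17, 7): e=[44,-12,100] → ·
    (5,4)@(11, 9): e=[0,96,36] → █  [on edge]
    (8,4)@(17, 9): e=[66,-30,96] → ·
    (4,5)@(9, 11): e=[0,120,12] → █  [on edge]
    (7,5)@(15, 11): e=[66,-6,72] → ·
    (3,6)@(7, 13): e=[0,144,-12] → ·  [on edge]
    (2,7)@(5, 15): e=[0,168,-36] → ·  [on edge]
    (6,7)@(13, 15): e=[88,0,44] → ·  [on edge]
    (1,8)@(3, 17): e=[0,192,-60] → ·  [on edge]
    (4,8)@(9, 17): e=[66,66,0] → █  [on edge]
    (0,9)@(1, 19): e=[0,216,-84] → ·  [on edge]
  covered (19 px):
    · · · · · · · · · · ·
    · · · · · · · · █ · ·
    · · · · · · · █ █ · ·
    · · · · · · █ █ · · ·
    · · · · · █ █ █ · · ·
    · · · · █ █ █ · · · ·
    · · · · █ █ █ · · · ·
    · · · · █ █ · · · · ·
    · · · · █ █ · · · · ·
    · · · · · █ · · · · ·
    · · · · · · · · · · ·
T1:
  2·area = 54  (B↔C swapped to make it positive)
  edge (12, 12)→(3, 9): d=(-9,-3) top-left  bias=+0
  edge (3, 9)→(3, 3): d=(0,-6) top-left  bias=+0
  edge (3, 3)→(12, 12): d=(9,9) right/bottom  bias=-1
    (0,0)@(1, 1): e=[66,-12,0] → ·  [on edge]
    (1,0)@(3, 1): e=[72,0,-18] → ·  [on edge]
    (1,1)@(3, 3): e=[54,0,0] → ·  [on edge]
    (1,2)@(3, 5): e=[36,0,18] → █  [on edge]
    (2,2)@(5, 5): e=[42,12,0] → ·  [on edge]
    (1,3)@(3, 7): e=[18,0,36] → █  [on edge]
    (2,3)@(5, 7): e=[24,12,18] → █
    (3,3)@(7, 7): e=[30,24,0] → ·  [on edge]
    (1,4)@(3, 9): e=[0,0,54] → █  [on edge]
    (3,4)@(7, 9): e=[12,24,18] → █
    (4,4)@(9, 9): e=[18,36,0] → ·  [on edge]
    (1,5)@(3, 11): e=[-18,0,72] → ·  [on edge]
    (4,5)@(9, 11): e=[0,36,18] → █  [on edge]
    (5,5)@(11, 11): e=[6,48,0] → ·  [on edge]
    (1,6)@(3, 13): e=[-36,0,90] → ·  [on edge]
    (6,6)@(13, 13): e=[-6,60,0] → ·  [on edge]
    (7,6)@(15, 13): e=[0,72,-18] → ·  [on edge]
    (1,7)@(3, 15): e=[-54,0,108] → ·  [on edge]
    (7,7)@(15, 15): e=[-18,72,0] → ·  [on edge]
    (10,7)@(21, 15): e=[0,108,-54] → ·  [on edge]
    (1,8)@(3, 17): e=[-72,0,126] → ·  [on edge]
    (8,8)@(17, 17): e=[-30,84,0] → ·  [on edge]
    (1,9)@(3, 19): e=[-90,0,144] → ·  [on edge]
    (9,9)@(19, 19): e=[-42,96,0] → ·  [on edge]
    (1,10)@(3, 21): e=[-108,0,162] → ·  [on edge]
    (10,10)@(21, 21): e=[-54,108,0] → ·  [on edge]
  covered (7 px):
    · · · · · · · · · · ·
    · · · · · · · · · · ·
    · █ · · · · · · · · ·
    · █ █ · · · · · · · ·
    · █ █ █ · · · · · · ·
    · · · · █ · · · · · ·
    · · · · · · · · · · ·
    · · · · · · · · · · ·
    · · · · · · · · · · ·
    · · · · · · · · · · ·
    · · · · · · · · · · ·
T2:
  2·area = 160  (B↔C swapped to make it positive)
  edge (18, 16)→(8, 10): d=(-10,-6) top-left  bias=+0
  edge (8, 10)→(18, 0): d=(10,-10) top-left  bias=+0
  edge (18, 0)→(18, 16): d=(0,16) right/bottom  bias=-1
    (8,0)@(17, 1): e=[144,0,16] → █  [on edge]
    (9,0)@(19, 1): e=[156,20,-16] → ·
    (7,1)@(15, 3): e=[112,0,48] → █  [on edge]
    (9,1)@(19, 3): e=[136,40,-16] → ·
    (6,2)@(13, 5): e=[80,0,80] → █  [on edge]
    (9,2)@(19, 5): e=[116,60,-16] → ·
    (1,3)@(3, 7): e=[0,-80,240] → ·  [on edge]
    (5,3)@(11, 7): e=[48,0,112] → █  [on edge]
    (9,3)@(19, 7): e=[96,80,-16] → ·
    (4,4)@(9, 9): e=[16,0,144] → █  [on edge]
    (9,4)@(19, 9): e=[76,100,-16] → ·
    (3,5)@(7, 11): e=[-16,0,176] → ·  [on edge]
    (2,6)@(5, 13): e=[-48,0,208] → ·  [on edge]
    (6,6)@(13, 13): e=[0,80,80] → █  [on edge]
    (1,7)@(3, 15): e=[-80,0,240] → ·  [on edge]
    (0,8)@(1, 17): e=[-112,0,272] → ·  [on edge]
  covered (23 px):
    · · · · · · · · █ · ·
    · · · · · · · █ █ · ·
    · · · · · · █ █ █ · ·
    · · · · · █ █ █ █ · ·
    · · · · █ █ █ █ █ · ·
    · · · · · █ █ █ █ · ·
    · · · · · · █ █ █ · ·
    · · · · · · · · █ · ·
    · · · · · · · · · · ·
    · · · · · · · · · · ·
    · · · · · · · · · · ·

Result: [[8,1],[7,2],[8,2],[6,3],[7,3],[5,4],[6,4],[7,4],[4,5],[5,5],[6,5],[4,6],[5,6],[6,6],[4,7],[5,7],[4,8],[5,8],[5,9]]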